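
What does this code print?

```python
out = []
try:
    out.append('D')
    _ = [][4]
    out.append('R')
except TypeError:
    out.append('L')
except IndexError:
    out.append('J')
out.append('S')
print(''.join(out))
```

Execution trace: 'D' (try body) → 'J' (except IndexError) → 'S' (after the try/except). Output: DJS

Answer: DJS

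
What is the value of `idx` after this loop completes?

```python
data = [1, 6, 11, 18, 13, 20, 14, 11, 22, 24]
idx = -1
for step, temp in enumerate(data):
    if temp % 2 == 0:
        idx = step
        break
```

First even number index in [1, 6, 11, 18, 13, 20, 14, 11, 22, 24]
`idx` takes the values: -1 → 1

Answer: 1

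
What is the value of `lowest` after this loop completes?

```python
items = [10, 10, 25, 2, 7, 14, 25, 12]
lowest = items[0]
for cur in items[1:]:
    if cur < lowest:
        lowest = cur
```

Minimum of [10, 10, 25, 2, 7, 14, 25, 12]
`lowest` takes the values: 10 → 2

Answer: 2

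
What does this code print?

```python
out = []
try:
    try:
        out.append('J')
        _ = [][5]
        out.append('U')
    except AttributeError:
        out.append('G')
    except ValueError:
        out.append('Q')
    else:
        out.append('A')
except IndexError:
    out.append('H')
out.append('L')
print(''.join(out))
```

Execution trace: 'J' (try body) → 'H' (outer except IndexError) → 'L' (after the try/except). Output: JHL

Answer: JHL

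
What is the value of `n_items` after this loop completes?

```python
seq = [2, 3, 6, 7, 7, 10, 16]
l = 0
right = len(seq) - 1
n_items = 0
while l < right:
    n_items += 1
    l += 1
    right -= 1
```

Iterations until pointers meet (list length 7)
`n_items` takes the values: 0 → 1 → 2 → 3

Answer: 3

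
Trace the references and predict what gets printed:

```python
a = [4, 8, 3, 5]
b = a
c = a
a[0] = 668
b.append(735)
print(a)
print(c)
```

Key concept: multiple aliases.
Step by step:
`a = [4, 8, 3, 5]` → a = [4, 8, 3, 5]
`b = a` → b = [4, 8, 3, 5] (same object as a)
`c = a` → c = [4, 8, 3, 5] (same object as a, b)
`a[0] = 668` → a = [668, 8, 3, 5] (same object as b, c); b = [668, 8, 3, 5] (same object as a, c); c = [668, 8, 3, 5] (same object as a, b)
`b.append(735)` → a = [668, 8, 3, 5, 735] (same object as b, c); b = [668, 8, 3, 5, 735] (same object as a, c); c = [668, 8, 3, 5, 735] (same object as a, b)
`print(a)` → prints [668, 8, 3, 5, 735]
`print(c)` → prints [668, 8, 3, 5, 735]

Answer:
[668, 8, 3, 5, 735]
[668, 8, 3, 5, 735]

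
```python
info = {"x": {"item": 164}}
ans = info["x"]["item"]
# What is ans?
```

Trace:
`info = {"x": {"item": 164}}` → info = {'x': {'item': 164}}
`ans = info["x"]["item"]` → ans = 164
So ans = 164

Answer: 164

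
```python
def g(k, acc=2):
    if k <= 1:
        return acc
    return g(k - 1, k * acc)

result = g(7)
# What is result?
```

Accumulator trace (n, acc): (7, 2) -> (6, 14) -> (5, 84) -> (4, 420) -> (3, 1680) -> (2, 5040) -> (1, 10080) -> return 10080

Answer: 10080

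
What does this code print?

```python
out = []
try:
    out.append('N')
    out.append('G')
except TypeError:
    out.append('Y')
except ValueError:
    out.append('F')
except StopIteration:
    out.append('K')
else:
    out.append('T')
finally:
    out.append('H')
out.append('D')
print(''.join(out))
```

Execution trace: 'N' (try body) → 'G' (try body, no exception) → 'T' (else) → 'H' (finally) → 'D' (after the try/except). Output: NGTHD

Answer: NGTHD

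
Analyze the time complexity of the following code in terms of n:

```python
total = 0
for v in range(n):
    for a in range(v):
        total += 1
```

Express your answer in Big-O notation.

Each loop level contributes: n × n. Multiplying the contributions gives O(n^2).

Answer: O(n^2)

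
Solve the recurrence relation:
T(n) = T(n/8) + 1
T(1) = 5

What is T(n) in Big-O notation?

Each step divides n by 8 and adds 1. After log_8(n) steps we reach T(1)=5. So T(n) = 1·log_8(n) + 5 = O(log n).

Answer: O(log n)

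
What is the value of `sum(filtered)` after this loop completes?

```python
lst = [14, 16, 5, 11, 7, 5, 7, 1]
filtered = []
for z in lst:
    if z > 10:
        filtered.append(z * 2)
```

Sum of doubled values > 10
`filtered` takes the values: [] → [28] → [28, 32] → [28, 32, 22]
So `sum(filtered)` = 82

Answer: 82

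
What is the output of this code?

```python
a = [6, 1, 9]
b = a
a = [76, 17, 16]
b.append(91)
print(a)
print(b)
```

Key concept: rebinding vs mutation: a is rebound to a new list, b still points at the original.
Step by step:
`a = [6, 1, 9]` → a = [6, 1, 9]
`b = a` → b = [6, 1, 9] (same object as a)
`a = [76, 17, 16]` → a = [76, 17, 16]
`b.append(91)` → b = [6, 1, 9, 91]
`print(a)` → prints [76, 17, 16]
`print(b)` → prints [6, 1, 9, 91]

Answer:
[76, 17, 16]
[6, 1, 9, 91]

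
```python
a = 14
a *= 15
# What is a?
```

Trace:
`a = 14` → a = 14
`a *= 15` → a = 210
So a = 210

Answer: 210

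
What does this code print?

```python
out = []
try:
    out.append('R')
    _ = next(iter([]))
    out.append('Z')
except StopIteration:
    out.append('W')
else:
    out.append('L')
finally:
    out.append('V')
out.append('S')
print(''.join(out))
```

Execution trace: 'R' (try body) → 'W' (except StopIteration) → 'V' (finally) → 'S' (after the try/except). Output: RWVS

Answer: RWVS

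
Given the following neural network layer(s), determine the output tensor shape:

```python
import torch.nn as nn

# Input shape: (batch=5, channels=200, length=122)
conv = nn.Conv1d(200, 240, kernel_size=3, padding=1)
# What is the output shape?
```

Input: (5, 200, 122) -> Output: (5, 240, 122)

Answer: (5, 240, 122)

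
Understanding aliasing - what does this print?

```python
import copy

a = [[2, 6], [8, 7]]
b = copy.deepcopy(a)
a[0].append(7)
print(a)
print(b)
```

Key concept: deep copy is fully independent.
Step by step:
`a = [[2, 6], [8, 7]]` → a = [[2, 6], [8, 7]]
`b = copy.deepcopy(a)` → b = [[2, 6], [8, 7]]
`a[0].append(7)` → a = [[2, 6, 7], [8, 7]]
`print(a)` → prints [[2, 6, 7], [8, 7]]
`print(b)` → prints [[2, 6], [8, 7]]

Answer:
[[2, 6, 7], [8, 7]]
[[2, 6], [8, 7]]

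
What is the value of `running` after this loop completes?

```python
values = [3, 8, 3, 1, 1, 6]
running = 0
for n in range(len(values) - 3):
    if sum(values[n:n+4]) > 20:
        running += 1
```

Count windows with sum > 20
`running` takes the values: 0

Answer: 0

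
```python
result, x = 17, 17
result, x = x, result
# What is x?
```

Trace:
`result, x = 17, 17` → result = 17; x = 17
`result, x = x, result` → result = 17; x = 17
So x = 17

Answer: 17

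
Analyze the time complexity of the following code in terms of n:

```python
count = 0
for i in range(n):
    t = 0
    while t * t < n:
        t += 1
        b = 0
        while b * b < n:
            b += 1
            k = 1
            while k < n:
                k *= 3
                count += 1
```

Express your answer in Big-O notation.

Each loop level contributes: n × √n × √n × log n. Multiplying the contributions gives O(n^2 log n).

Answer: O(n^2 log n)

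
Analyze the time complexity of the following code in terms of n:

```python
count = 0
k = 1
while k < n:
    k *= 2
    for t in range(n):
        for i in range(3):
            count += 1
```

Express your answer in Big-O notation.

Each loop level contributes: log n × n × 1. Multiplying the contributions gives O(n log n).

Answer: O(n log n)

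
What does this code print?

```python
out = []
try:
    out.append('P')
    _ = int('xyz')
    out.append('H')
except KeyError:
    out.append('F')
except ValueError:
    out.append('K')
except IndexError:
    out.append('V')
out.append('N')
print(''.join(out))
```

Execution trace: 'P' (try body) → 'K' (except ValueError) → 'N' (after the try/except). Output: PKN

Answer: PKN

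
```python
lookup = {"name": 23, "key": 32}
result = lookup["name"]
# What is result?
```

Trace:
`lookup = {"name": 23, "key": 32}` → lookup = {'name': 23, 'key': 32}
`result = lookup["name"]` → result = 23
So result = 23

Answer: 23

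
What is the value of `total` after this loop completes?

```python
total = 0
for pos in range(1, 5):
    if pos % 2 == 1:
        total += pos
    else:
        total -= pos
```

Add odd, subtract even
`total` takes the values: 0 → 1 → -1 → 2 → -2

Answer: -2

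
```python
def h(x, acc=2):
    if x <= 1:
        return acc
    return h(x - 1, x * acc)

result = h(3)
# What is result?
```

Accumulator trace (n, acc): (3, 2) -> (2, 6) -> (1, 12) -> return 12

Answer: 12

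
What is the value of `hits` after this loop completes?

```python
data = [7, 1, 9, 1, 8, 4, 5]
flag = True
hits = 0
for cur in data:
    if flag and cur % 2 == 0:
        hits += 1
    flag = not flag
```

Count even values at even positions
`hits` takes the values: 0 → 1

Answer: 1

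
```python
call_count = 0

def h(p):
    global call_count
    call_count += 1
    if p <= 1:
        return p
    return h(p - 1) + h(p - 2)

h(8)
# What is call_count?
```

Calls(p) = 1 + Calls(p-1) + Calls(p-2); Calls(0)=Calls(1)=1. For p=8 this gives 67.

Answer: 67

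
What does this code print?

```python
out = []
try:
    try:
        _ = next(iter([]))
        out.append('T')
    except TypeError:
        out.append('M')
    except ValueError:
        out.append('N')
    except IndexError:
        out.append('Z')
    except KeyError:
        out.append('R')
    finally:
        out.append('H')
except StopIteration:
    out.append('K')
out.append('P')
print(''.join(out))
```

Execution trace: 'H' (finally) → 'K' (outer except StopIteration) → 'P' (after the try/except). Output: HKP

Answer: HKP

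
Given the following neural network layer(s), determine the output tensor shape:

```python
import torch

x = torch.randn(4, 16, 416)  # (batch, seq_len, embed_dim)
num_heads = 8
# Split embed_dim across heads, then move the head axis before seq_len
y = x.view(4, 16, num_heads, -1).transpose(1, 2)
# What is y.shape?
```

Input: (4, 16, 416) -> head_dim = 416 // 8 = 52; after view: (4, 16, 8, 52) -> after transpose(1, 2): (4, 8, 16, 52) -> Output: (4, 8, 16, 52)

Answer: (4, 8, 16, 52)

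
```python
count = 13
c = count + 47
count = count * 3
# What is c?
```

Trace:
`count = 13` → count = 13
`c = count + 47` → c = 60
`count = count * 3` → count = 39
So c = 60

Answer: 60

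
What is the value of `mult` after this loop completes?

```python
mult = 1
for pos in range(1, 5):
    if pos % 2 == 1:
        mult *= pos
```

Product of odd numbers 1 to 4
`mult` takes the values: 1 → 3

Answer: 3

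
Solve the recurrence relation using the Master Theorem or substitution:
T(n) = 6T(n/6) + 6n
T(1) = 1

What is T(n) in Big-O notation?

By Master Theorem: a=6, b=6, f(n)=6n. Since log_6(6) = 1 and f(n) = Θ(n^1), Case 2 applies. T(n) = O(n log n).

Answer: O(n log n)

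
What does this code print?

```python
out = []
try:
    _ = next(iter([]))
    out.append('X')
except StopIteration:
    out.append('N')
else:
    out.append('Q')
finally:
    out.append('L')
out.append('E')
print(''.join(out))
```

Execution trace: 'N' (except StopIteration) → 'L' (finally) → 'E' (after the try/except). Output: NLE

Answer: NLE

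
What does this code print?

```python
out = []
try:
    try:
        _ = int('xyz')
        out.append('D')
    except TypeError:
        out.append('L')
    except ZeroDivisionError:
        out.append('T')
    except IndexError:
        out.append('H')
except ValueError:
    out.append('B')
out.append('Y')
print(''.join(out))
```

Execution trace: 'B' (outer except ValueError) → 'Y' (after the try/except). Output: BY

Answer: BY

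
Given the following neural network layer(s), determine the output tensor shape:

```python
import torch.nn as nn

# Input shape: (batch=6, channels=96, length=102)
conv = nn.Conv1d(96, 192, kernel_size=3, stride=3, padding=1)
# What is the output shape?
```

Input: (6, 96, 102) -> Output: (6, 192, 34)

Answer: (6, 192, 34)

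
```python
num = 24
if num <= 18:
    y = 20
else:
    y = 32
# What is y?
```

Trace:
`num = 24` → num = 24
`if num <= 18: ...` → num <= 18 is False, take else branch → y = 32
So y = 32

Answer: 32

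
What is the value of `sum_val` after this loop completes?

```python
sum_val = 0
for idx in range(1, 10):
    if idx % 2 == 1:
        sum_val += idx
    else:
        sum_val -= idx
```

Add odd, subtract even
`sum_val` takes the values: 0 → 1 → -1 → 2 → -2 → 3 → -3 → 4 → -4 → 5

Answer: 5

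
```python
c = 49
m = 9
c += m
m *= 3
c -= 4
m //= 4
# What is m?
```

Trace:
`c = 49` → c = 49
`m = 9` → m = 9
`c += m` → c = 58
`m *= 3` → m = 27
`c -= 4` → c = 54
`m //= 4` → m = 6
So m = 6

Answer: 6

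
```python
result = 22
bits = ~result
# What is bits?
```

Trace:
`result = 22` → result = 22
`bits = ~result` → bits = -23
So bits = -23

Answer: -23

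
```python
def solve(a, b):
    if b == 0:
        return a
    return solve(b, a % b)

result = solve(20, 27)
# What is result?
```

solve(20, 27) -> solve(27, 20) -> solve(20, 7) -> solve(7, 6) -> solve(6, 1) -> solve(1, 0) -> 1

Answer: 1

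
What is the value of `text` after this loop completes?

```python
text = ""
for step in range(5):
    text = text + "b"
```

Repeat 'b' 5 times
`text` takes the values: "" → "b" → "bb" → "bbb" → "bbbb" → "bbbbb"

Answer: "bbbbb"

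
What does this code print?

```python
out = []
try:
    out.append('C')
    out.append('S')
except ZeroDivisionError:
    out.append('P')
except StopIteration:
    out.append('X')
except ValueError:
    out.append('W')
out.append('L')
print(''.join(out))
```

Execution trace: 'C' (try body) → 'S' (try body, no exception) → 'L' (after the try/except). Output: CSL

Answer: CSL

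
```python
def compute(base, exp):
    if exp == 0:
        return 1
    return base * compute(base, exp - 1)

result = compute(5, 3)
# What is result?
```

compute(5, 3) = 5 * 5 * 5 = 125

Answer: 125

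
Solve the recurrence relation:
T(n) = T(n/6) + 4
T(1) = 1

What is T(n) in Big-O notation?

Each step divides n by 6 and adds 4. After log_6(n) steps we reach T(1)=1. So T(n) = 4·log_6(n) + 1 = O(log n).

Answer: O(log n)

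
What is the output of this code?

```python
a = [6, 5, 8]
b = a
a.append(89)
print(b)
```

Key concept: basic list aliasing.
Step by step:
`a = [6, 5, 8]` → a = [6, 5, 8]
`b = a` → b = [6, 5, 8] (same object as a)
`a.append(89)` → a = [6, 5, 8, 89] (same object as b); b = [6, 5, 8, 89] (same object as a)
`print(b)` → prints [6, 5, 8, 89]

Answer: [6, 5, 8, 89]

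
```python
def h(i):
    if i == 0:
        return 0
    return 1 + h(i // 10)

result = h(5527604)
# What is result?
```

Count of digits of 5527604: 7

Answer: 7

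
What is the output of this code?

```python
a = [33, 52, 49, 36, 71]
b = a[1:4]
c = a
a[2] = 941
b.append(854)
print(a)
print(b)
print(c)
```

Key concept: slice vs alias.
Step by step:
`a = [33, 52, 49, 36, 71]` → a = [33, 52, 49, 36, 71]
`b = a[1:4]` → b = [52, 49, 36]
`c = a` → c = [33, 52, 49, 36, 71] (same object as a)
`a[2] = 941` → a = [33, 52, 941, 36, 71] (same object as c); c = [33, 52, 941, 36, 71] (same object as a)
`b.append(854)` → b = [52, 49, 36, 854]
`print(a)` → prints [33, 52, 941, 36, 71]
`print(b)` → prints [52, 49, 36, 854]
`print(c)` → prints [33, 52, 941, 36, 71]

Answer:
[33, 52, 941, 36, 71]
[52, 49, 36, 854]
[33, 52, 941, 36, 71]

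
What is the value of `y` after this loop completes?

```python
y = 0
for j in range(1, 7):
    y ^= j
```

XOR of 1 to 6
`y` takes the values: 0 → 1 → 3 → 0 → 4 → 1 → 7

Answer: 7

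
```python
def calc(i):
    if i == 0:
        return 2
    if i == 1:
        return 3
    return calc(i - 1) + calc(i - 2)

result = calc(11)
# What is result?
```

Build up from base cases: calc(0)=2, calc(1)=3, calc(2)=5, calc(3)=8, calc(4)=13, calc(5)=21, calc(6)=34, ..., calc(11)=377

Answer: 377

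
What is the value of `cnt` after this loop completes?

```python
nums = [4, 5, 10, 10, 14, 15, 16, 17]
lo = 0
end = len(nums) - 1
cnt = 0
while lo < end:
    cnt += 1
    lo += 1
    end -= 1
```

Iterations until pointers meet (list length 8)
`cnt` takes the values: 0 → 1 → 2 → 3 → 4

Answer: 4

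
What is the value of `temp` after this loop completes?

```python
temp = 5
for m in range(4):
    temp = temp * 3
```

Multiply by 3, 4 times: 5 * 3^4 = 405
`temp` takes the values: 5 → 15 → 45 → 135 → 405

Answer: 405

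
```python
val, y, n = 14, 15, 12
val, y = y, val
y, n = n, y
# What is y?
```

Trace:
`val, y, n = 14, 15, 12` → val = 14; y = 15; n = 12
`val, y = y, val` → val = 15; y = 14
`y, n = n, y` → y = 12; n = 14
So y = 12

Answer: 12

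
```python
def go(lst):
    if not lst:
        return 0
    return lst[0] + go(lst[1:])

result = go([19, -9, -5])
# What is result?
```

19 + (-9) + (-5) + 0 = 5

Answer: 5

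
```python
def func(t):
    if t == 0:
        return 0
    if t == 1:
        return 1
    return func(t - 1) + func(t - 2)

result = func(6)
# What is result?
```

Build up from base cases: func(0)=0, func(1)=1, func(2)=1, func(3)=2, func(4)=3, func(5)=5, func(6)=8

Answer: 8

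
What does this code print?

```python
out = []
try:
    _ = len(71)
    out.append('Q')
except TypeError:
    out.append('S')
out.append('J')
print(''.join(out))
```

Execution trace: 'S' (except TypeError) → 'J' (after the try/except). Output: SJ

Answer: SJ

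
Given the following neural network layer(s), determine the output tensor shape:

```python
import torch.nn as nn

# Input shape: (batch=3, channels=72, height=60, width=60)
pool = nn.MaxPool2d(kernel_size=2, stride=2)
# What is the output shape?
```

Input: (3, 72, 60, 60) -> Output: (3, 72, 30, 30)

Answer: (3, 72, 30, 30)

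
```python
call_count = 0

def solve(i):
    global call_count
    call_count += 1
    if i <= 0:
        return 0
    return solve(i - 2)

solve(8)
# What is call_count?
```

Linear recursion stepping by 2: 5 calls from i=8 down to ≤0.

Answer: 5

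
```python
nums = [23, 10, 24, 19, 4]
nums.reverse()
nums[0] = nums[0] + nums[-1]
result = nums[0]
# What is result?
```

Trace:
`nums = [23, 10, 24, 19, 4]` → nums = [23, 10, 24, 19, 4]
`nums.reverse()` → nums = [4, 19, 24, 10, 23]
`nums[0] = nums[0] + nums[-1]` → nums = [27, 19, 24, 10, 23]
`result = nums[0]` → result = 27
So result = 27

Answer: 27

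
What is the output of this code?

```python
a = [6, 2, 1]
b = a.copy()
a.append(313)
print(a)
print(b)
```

Key concept: list.copy() creates independent copy.
Step by step:
`a = [6, 2, 1]` → a = [6, 2, 1]
`b = a.copy()` → b = [6, 2, 1]
`a.append(313)` → a = [6, 2, 1, 313]
`print(a)` → prints [6, 2, 1, 313]
`print(b)` → prints [6, 2, 1]

Answer:
[6, 2, 1, 313]
[6, 2, 1]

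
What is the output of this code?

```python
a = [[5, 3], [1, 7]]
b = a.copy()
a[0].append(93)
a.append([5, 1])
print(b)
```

Key concept: shallow copy with nested lists.
Step by step:
`a = [[5, 3], [1, 7]]` → a = [[5, 3], [1, 7]]
`b = a.copy()` → b = [[5, 3], [1, 7]]
`a[0].append(93)` → a = [[5, 3, 93], [1, 7]]; b = [[5, 3, 93], [1, 7]]
`a.append([5, 1])` → a = [[5, 3, 93], [1, 7], [5, 1]]
`print(b)` → prints [[5, 3, 93], [1, 7]]

Answer: [[5, 3, 93], [1, 7]]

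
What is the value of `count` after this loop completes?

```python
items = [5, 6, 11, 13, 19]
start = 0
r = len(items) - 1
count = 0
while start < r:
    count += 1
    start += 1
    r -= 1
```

Iterations until pointers meet (list length 5)
`count` takes the values: 0 → 1 → 2

Answer: 2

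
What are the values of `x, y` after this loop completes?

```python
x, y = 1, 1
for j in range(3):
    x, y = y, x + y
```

Fibonacci: after 3 iterations
`x, y` takes the values: (1, 1) → (1, 2) → (2, 3) → (3, 5)

Answer: 3, 5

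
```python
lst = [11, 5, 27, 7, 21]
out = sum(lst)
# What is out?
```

Trace:
`lst = [11, 5, 27, 7, 21]` → lst = [11, 5, 27, 7, 21]
`out = sum(lst)` → out = 71
So out = 71

Answer: 71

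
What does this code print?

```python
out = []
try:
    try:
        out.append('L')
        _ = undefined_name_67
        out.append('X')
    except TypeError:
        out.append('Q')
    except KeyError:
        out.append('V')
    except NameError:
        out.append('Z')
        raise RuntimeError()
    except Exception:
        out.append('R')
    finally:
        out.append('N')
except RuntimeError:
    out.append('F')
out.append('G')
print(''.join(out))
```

Execution trace: 'L' (try body) → 'Z' (except NameError) → 'N' (finally) → 'F' (outer except RuntimeError) → 'G' (after the try/except). Output: LZNFG

Answer: LZNFG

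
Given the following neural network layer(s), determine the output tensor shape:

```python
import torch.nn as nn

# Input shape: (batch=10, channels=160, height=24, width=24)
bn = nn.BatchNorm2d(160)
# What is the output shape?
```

Input: (10, 160, 24, 24) -> Output: (10, 160, 24, 24)

Answer: (10, 160, 24, 24)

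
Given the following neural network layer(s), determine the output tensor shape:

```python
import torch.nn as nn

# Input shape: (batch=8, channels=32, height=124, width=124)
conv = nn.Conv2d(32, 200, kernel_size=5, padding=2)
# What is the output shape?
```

Input: (8, 32, 124, 124) -> Output: (8, 200, 124, 124)

Answer: (8, 200, 124, 124)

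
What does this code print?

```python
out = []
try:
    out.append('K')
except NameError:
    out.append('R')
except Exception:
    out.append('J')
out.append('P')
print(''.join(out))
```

Execution trace: 'K' (try body, no exception) → 'P' (after the try/except). Output: KP

Answer: KP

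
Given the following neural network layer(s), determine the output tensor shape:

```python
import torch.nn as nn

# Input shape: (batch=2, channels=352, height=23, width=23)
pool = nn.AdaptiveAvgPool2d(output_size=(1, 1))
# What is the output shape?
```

Input: (2, 352, 23, 23) -> Output: (2, 352, 1, 1)

Answer: (2, 352, 1, 1)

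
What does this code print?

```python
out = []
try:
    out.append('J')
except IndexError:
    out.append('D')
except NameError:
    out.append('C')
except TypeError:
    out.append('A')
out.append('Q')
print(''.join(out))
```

Execution trace: 'J' (try body, no exception) → 'Q' (after the try/except). Output: JQ

Answer: JQ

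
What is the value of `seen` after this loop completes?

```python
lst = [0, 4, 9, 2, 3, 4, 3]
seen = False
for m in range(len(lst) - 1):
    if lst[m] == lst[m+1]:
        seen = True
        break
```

Check consecutive duplicates in [0, 4, 9, 2, 3, 4, 3]
`seen` takes the values: False

Answer: False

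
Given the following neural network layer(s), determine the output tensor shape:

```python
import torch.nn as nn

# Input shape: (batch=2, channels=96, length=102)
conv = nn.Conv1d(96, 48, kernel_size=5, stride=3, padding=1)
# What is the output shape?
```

Input: (2, 96, 102) -> Output: (2, 48, 34)

Answer: (2, 48, 34)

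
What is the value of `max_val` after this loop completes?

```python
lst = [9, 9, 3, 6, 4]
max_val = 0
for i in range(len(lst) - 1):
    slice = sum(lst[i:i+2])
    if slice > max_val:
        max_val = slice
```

Max sum of 2-element window in [9, 9, 3, 6, 4]
`max_val` takes the values: 0 → 18

Answer: 18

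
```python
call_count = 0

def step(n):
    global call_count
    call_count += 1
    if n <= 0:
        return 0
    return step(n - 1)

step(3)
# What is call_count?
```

Linear recursion stepping by 1: 4 calls from n=3 down to ≤0.

Answer: 4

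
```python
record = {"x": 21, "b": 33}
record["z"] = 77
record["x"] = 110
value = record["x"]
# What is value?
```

Trace:
`record = {"x": 21, "b": 33}` → record = {'x': 21, 'b': 33}
`record["z"] = 77` → record = {'x': 21, 'b': 33, 'z': 77}
`record["x"] = 110` → record = {'x': 110, 'b': 33, 'z': 77}
`value = record["x"]` → value = 110
So value = 110

Answer: 110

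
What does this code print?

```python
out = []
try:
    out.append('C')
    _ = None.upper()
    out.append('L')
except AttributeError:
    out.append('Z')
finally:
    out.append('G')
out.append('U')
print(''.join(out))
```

Execution trace: 'C' (try body) → 'Z' (except AttributeError) → 'G' (finally) → 'U' (after the try/except). Output: CZGU

Answer: CZGU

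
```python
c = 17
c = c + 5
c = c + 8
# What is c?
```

Trace:
`c = 17` → c = 17
`c = c + 5` → c = 22
`c = c + 8` → c = 30
So c = 30

Answer: 30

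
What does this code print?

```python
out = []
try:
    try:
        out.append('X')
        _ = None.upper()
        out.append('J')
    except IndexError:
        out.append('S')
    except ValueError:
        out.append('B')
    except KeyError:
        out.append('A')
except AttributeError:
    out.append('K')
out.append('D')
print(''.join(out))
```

Execution trace: 'X' (try body) → 'K' (outer except AttributeError) → 'D' (after the try/except). Output: XKD

Answer: XKD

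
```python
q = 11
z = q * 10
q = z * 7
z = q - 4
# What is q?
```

Trace:
`q = 11` → q = 11
`z = q * 10` → z = 110
`q = z * 7` → q = 770
`z = q - 4` → z = 766
So q = 770

Answer: 770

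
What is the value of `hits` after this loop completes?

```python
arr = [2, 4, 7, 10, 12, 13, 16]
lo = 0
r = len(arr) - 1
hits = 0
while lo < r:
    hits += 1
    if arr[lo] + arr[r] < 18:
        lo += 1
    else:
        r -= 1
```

Steps to find pair summing to 18
`hits` takes the values: 0 → 1 → 2 → 3 → 4 → 5 → 6

Answer: 6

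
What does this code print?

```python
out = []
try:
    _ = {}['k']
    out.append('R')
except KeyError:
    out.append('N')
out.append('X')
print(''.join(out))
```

Execution trace: 'N' (except KeyError) → 'X' (after the try/except). Output: NX

Answer: NX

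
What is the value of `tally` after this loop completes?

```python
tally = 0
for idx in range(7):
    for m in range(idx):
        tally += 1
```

Triangle number: 0+1+2+...+6
`tally` takes the values: 0 → 1 → 2 → 3 → 4 → 5 → 6 → 7 → 8 → 9 → 10 → 11 → 12 → 13 → 14 → 15 → 16 → 17 → 18 → 19 → 20 → 21

Answer: 21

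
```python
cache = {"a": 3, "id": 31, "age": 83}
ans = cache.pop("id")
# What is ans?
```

Trace:
`cache = {"a": 3, "id": 31, "age": 83}` → cache = {'a': 3, 'id': 31, 'age': 83}
`ans = cache.pop("id")` → cache = {'a': 3, 'age': 83}; ans = 31
So ans = 31

Answer: 31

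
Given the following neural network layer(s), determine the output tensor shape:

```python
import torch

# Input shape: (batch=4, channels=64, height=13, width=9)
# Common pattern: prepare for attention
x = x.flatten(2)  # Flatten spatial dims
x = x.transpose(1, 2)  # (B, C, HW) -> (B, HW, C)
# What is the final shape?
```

Input: (4, 64, 13, 9) -> after flatten(2): (4, 64, 117) -> Output: (4, 117, 64)

Answer: (4, 117, 64)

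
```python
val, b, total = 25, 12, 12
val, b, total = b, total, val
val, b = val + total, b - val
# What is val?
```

Trace:
`val, b, total = 25, 12, 12` → val = 25; b = 12; total = 12
`val, b, total = b, total, val` → val = 12; b = 12; total = 25
`val, b = val + total, b - val` → val = 37; b = 0
So val = 37

Answer: 37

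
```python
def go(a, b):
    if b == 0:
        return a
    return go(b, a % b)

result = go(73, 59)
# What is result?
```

go(73, 59) -> go(59, 14) -> go(14, 3) -> go(3, 2) -> go(2, 1) -> go(1, 0) -> 1

Answer: 1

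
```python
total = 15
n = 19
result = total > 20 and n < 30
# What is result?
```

Trace:
`total = 15` → total = 15
`n = 19` → n = 19
`result = total > 20 and n < 30` → result = False
So result = False

Answer: False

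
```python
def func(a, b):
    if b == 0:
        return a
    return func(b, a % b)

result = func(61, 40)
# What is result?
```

func(61, 40) -> func(40, 21) -> func(21, 19) -> func(19, 2) -> func(2, 1) -> func(1, 0) -> 1

Answer: 1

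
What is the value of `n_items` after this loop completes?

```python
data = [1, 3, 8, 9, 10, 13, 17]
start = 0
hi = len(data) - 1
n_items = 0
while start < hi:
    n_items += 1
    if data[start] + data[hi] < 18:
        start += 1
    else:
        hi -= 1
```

Steps to find pair summing to 18
`n_items` takes the values: 0 → 1 → 2 → 3 → 4 → 5 → 6

Answer: 6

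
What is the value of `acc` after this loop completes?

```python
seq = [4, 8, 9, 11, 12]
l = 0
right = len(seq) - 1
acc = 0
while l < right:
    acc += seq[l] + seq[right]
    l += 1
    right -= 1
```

Sum of pairs from ends
`acc` takes the values: 0 → 16 → 35

Answer: 35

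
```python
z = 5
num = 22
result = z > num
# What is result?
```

Trace:
`z = 5` → z = 5
`num = 22` → num = 22
`result = z > num` → result = False
So result = False

Answer: False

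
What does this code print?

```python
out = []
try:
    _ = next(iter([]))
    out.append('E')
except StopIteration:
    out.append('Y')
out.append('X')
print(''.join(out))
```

Execution trace: 'Y' (except StopIteration) → 'X' (after the try/except). Output: YX

Answer: YX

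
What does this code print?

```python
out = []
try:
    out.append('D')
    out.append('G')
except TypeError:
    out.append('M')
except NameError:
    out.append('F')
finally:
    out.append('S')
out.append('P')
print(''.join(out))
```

Execution trace: 'D' (try body) → 'G' (try body, no exception) → 'S' (finally) → 'P' (after the try/except). Output: DGSP

Answer: DGSP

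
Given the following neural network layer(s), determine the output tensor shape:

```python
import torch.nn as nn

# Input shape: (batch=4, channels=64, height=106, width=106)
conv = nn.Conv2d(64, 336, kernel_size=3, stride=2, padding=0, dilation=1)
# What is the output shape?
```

Input: (4, 64, 106, 106) -> Output: (4, 336, 52, 52)

Answer: (4, 336, 52, 52)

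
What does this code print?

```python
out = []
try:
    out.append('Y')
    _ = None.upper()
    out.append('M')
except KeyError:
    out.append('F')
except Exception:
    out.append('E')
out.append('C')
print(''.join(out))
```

Execution trace: 'Y' (try body) → 'E' (except Exception) → 'C' (after the try/except). Output: YEC

Answer: YEC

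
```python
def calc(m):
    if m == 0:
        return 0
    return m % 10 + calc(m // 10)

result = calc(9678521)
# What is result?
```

Sum of digits of 9678521: 1 + 2 + 5 + 8 + 7 + 6 + 9 = 38

Answer: 38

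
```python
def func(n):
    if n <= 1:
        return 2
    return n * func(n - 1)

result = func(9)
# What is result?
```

func(9) = 9 * 8 * 7 * 6 * 5 * 4 * 3 * 2 * 2 = 725760

Answer: 725760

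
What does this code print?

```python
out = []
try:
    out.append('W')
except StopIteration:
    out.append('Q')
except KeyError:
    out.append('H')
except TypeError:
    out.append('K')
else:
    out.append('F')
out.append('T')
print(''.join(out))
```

Execution trace: 'W' (try body, no exception) → 'F' (else) → 'T' (after the try/except). Output: WFT

Answer: WFT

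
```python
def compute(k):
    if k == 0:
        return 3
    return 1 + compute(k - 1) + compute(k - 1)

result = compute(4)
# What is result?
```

compute(k) = 1 + 2·compute(k-1), compute(0)=3. Closed form: (3+1)·2^4 - 1 = 63.

Answer: 63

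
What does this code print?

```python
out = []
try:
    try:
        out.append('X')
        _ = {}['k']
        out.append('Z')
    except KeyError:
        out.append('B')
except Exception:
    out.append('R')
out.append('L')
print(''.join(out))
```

Execution trace: 'X' (inner try body) → 'B' (inner except KeyError) → 'L' (after the try/except). Output: XBL

Answer: XBL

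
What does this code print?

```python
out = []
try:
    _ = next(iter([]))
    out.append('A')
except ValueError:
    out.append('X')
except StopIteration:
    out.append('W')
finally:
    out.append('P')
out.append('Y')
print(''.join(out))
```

Execution trace: 'W' (except StopIteration) → 'P' (finally) → 'Y' (after the try/except). Output: WPY

Answer: WPY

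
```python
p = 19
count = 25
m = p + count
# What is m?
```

Trace:
`p = 19` → p = 19
`count = 25` → count = 25
`m = p + count` → m = 44
So m = 44

Answer: 44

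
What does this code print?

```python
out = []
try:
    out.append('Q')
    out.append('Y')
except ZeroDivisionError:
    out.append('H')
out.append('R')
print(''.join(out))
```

Execution trace: 'Q' (try body) → 'Y' (try body, no exception) → 'R' (after the try/except). Output: QYR

Answer: QYR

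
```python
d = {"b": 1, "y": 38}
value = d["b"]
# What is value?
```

Trace:
`d = {"b": 1, "y": 38}` → d = {'b': 1, 'y': 38}
`value = d["b"]` → value = 1
So value = 1

Answer: 1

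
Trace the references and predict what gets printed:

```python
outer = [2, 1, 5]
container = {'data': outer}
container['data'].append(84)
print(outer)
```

Key concept: dict holds reference to list.
Step by step:
`outer = [2, 1, 5]` → outer = [2, 1, 5]
`container = {'data': outer}` → container = {'data': [2, 1, 5]}
`container['data'].append(84)` → outer = [2, 1, 5, 84]; container = {'data': [2, 1, 5, 84]}
`print(outer)` → prints [2, 1, 5, 84]

Answer: [2, 1, 5, 84]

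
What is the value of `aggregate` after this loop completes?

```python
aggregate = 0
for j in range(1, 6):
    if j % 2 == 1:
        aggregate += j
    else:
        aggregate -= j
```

Add odd, subtract even
`aggregate` takes the values: 0 → 1 → -1 → 2 → -2 → 3

Answer: 3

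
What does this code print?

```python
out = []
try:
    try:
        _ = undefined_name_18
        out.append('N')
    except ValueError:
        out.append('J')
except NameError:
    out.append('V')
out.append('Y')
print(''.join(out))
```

Execution trace: 'V' (outer except NameError) → 'Y' (after the try/except). Output: VY

Answer: VY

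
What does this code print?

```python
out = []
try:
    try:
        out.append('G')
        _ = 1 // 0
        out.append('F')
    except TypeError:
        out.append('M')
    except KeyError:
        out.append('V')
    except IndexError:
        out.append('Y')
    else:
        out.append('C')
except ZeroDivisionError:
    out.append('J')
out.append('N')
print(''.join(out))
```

Execution trace: 'G' (try body) → 'J' (outer except ZeroDivisionError) → 'N' (after the try/except). Output: GJN

Answer: GJN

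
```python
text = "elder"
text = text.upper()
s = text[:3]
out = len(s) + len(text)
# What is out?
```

Trace:
`text = "elder"` → text = 'elder'
`text = text.upper()` → text = 'ELDER'
`s = text[:3]` → s = 'ELD'
`out = len(s) + len(text)` → out = 8
So out = 8

Answer: 8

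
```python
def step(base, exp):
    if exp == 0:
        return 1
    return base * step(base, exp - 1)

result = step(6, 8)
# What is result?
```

step(6, 8) = 6 * 6 * 6 * 6 * 6 * 6 * 6 * 6 = 1679616

Answer: 1679616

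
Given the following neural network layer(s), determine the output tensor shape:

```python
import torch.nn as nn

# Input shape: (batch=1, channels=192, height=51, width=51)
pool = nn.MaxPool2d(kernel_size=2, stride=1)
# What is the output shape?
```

Input: (1, 192, 51, 51) -> Output: (1, 192, 50, 50)

Answer: (1, 192, 50, 50)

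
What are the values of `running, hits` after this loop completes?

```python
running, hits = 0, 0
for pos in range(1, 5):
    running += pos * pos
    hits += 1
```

Sum of squares and count
`running, hits` takes the values: (0, 0) → (1, 0) → (1, 1) → (5, 1) → (5, 2) → (14, 2) → (14, 3) → (30, 3) → (30, 4)

Answer: 30, 4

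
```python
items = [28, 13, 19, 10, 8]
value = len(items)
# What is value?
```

Trace:
`items = [28, 13, 19, 10, 8]` → items = [28, 13, 19, 10, 8]
`value = len(items)` → value = 5
So value = 5

Answer: 5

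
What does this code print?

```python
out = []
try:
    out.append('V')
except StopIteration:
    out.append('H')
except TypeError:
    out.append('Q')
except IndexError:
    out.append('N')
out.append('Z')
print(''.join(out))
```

Execution trace: 'V' (try body, no exception) → 'Z' (after the try/except). Output: VZ

Answer: VZ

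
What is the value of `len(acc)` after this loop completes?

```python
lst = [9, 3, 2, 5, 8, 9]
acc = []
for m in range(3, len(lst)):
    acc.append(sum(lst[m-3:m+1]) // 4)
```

Number of 4-element averages
`acc` takes the values: [] → [4] → [4, 4] → [4, 4, 6]
So `len(acc)` = 3

Answer: 3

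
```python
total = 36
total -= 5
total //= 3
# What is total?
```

Trace:
`total = 36` → total = 36
`total -= 5` → total = 31
`total //= 3` → total = 10
So total = 10

Answer: 10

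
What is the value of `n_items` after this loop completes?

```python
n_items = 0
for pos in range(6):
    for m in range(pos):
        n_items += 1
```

Triangle number: 0+1+2+...+5
`n_items` takes the values: 0 → 1 → 2 → 3 → 4 → 5 → 6 → 7 → 8 → 9 → 10 → 11 → 12 → 13 → 14 → 15

Answer: 15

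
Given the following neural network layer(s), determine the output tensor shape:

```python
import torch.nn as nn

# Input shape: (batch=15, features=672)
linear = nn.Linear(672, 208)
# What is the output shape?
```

Input: (15, 672) -> Output: (15, 208)

Answer: (15, 208)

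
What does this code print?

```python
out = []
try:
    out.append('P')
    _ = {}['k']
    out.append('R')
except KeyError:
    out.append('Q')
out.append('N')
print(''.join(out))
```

Execution trace: 'P' (try body) → 'Q' (except KeyError) → 'N' (after the try/except). Output: PQN

Answer: PQN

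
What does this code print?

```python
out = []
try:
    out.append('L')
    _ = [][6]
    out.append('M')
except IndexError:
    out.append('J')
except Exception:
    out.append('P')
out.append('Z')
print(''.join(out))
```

Execution trace: 'L' (try body) → 'J' (except IndexError) → 'Z' (after the try/except). Output: LJZ

Answer: LJZ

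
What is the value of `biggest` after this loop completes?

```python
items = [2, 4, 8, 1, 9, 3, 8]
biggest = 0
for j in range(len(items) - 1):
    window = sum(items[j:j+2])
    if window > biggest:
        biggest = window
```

Max sum of 2-element window in [2, 4, 8, 1, 9, 3, 8]
`biggest` takes the values: 0 → 6 → 12

Answer: 12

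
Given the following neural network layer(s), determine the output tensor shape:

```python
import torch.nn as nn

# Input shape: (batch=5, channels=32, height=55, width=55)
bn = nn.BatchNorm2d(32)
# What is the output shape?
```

Input: (5, 32, 55, 55) -> Output: (5, 32, 55, 55)

Answer: (5, 32, 55, 55)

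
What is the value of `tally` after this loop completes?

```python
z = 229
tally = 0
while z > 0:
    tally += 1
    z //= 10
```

Count digits by repeated division by 10
`tally` takes the values: 0 → 1 → 2 → 3

Answer: 3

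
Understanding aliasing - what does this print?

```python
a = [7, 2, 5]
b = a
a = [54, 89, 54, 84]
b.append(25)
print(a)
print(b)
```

Key concept: rebinding vs mutation: a is rebound to a new list, b still points at the original.
Step by step:
`a = [7, 2, 5]` → a = [7, 2, 5]
`b = a` → b = [7, 2, 5] (same object as a)
`a = [54, 89, 54, 84]` → a = [54, 89, 54, 84]
`b.append(25)` → b = [7, 2, 5, 25]
`print(a)` → prints [54, 89, 54, 84]
`print(b)` → prints [7, 2, 5, 25]

Answer:
[54, 89, 54, 84]
[7, 2, 5, 25]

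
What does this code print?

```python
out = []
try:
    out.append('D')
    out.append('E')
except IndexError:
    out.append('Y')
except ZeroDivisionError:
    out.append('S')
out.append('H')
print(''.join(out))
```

Execution trace: 'D' (try body) → 'E' (try body, no exception) → 'H' (after the try/except). Output: DEH

Answer: DEH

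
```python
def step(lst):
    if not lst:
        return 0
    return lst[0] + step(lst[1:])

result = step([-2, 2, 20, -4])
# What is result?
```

(-2) + 2 + 20 + (-4) + 0 = 16

Answer: 16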